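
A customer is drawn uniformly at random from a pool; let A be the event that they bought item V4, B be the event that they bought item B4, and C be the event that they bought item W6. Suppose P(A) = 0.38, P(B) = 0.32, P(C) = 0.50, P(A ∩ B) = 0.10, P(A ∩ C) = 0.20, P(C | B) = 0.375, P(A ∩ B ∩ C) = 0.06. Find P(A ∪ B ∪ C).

P(B ∩ C) = P(B)·P(C|B) = 0.32 × 0.375 = 0.12
P(A ∪ B ∪ C) = 0.38 + 0.32 + 0.50 − 0.10 − 0.20 − 0.12 + 0.06 = 0.84

0.84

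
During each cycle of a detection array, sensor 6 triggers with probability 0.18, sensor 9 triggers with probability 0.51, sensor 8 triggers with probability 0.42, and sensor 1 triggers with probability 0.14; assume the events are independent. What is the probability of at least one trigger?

Since the events are independent, P(none) is the product of the individual non-occurrence probabilities.
P(none) = (1 − 0.18) × (1 − 0.51) × (1 − 0.42) × (1 − 0.14) = 0.82 × 0.49 × 0.58 × 0.86 = 0.20041784
P(at least one) = 1 − 0.20041784 = 0.79958216

0.79958216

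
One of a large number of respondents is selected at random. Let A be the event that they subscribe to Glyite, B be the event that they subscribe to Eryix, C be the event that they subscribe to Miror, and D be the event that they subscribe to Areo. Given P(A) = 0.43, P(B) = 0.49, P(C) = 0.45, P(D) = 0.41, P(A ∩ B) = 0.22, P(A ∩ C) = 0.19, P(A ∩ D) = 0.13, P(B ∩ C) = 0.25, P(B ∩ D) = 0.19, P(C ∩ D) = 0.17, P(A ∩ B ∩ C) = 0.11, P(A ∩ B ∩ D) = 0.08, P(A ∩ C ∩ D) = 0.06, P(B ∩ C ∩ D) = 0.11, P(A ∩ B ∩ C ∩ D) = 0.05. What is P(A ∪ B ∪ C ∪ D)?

Using inclusion–exclusion:
P(A ∪ B ∪ C ∪ D) = 0.43 + 0.49 + 0.45 + 0.41 − 0.22 − 0.19 − 0.13 − 0.25 − 0.19 − 0.17 + 0.11 + 0.08 + 0.06 + 0.11 − 0.05 = 0.94

0.94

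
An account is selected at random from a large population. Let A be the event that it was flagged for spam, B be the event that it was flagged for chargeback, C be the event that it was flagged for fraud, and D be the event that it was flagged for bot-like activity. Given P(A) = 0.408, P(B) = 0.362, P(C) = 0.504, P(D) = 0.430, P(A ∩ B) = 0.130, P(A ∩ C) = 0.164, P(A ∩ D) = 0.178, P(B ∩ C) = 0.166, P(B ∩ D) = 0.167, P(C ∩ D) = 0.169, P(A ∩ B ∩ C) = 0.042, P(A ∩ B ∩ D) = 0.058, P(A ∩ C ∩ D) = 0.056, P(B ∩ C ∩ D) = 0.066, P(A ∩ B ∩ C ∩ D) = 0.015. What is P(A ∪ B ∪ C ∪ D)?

P(A ∪ B ∪ C ∪ D) = 0.408 + 0.362 + 0.504 + 0.430 − 0.130 − 0.164 − 0.178 − 0.166 − 0.167 − 0.169 + 0.042 + 0.058 + 0.056 + 0.066 − 0.015 = 0.937

0.937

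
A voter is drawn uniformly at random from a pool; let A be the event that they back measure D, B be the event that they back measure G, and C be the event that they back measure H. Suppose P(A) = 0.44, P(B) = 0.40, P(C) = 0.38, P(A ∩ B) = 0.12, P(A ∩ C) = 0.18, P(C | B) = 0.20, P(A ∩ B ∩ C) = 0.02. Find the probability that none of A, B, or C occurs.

0.14

P(B ∩ C) = P(B)·P(C|B) = 0.40 × 0.20 = 0.08
P(A ∪ B ∪ C) = 0.44 + 0.40 + 0.38 − 0.12 − 0.18 − 0.08 + 0.02 = 0.86
P(none) = 1 − 0.86 = 0.14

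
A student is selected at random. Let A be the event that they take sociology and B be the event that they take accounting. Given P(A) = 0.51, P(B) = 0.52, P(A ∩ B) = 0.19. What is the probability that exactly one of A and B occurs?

0.65

P(exactly one) = 0.51 + 0.52 − 2·0.19 = 0.65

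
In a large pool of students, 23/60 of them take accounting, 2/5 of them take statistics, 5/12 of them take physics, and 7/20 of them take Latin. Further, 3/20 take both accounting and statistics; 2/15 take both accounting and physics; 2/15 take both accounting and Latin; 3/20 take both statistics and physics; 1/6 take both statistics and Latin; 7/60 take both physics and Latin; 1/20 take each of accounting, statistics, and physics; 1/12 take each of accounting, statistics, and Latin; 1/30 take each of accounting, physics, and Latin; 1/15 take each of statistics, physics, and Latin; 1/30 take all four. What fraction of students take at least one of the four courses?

P(union) = 23/60 + 2/5 + 5/12 + 7/20 − 3/20 − 2/15 − 2/15 − 3/20 − 1/6 − 7/60 + 1/20 + 1/12 + 1/30 + 1/15 − 1/30 = 9/10

9/10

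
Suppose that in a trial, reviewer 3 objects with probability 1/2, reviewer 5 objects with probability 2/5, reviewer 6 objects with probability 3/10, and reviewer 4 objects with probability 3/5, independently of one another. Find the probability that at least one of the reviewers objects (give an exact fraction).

Since the events are independent, P(none) is the product of the individual non-occurrence probabilities.
P(none) = (1 − 1/2) × (1 − 2/5) × (1 − 3/10) × (1 − 3/5) = 1/2 × 3/5 × 7/10 × 2/5 = 21/250
P(at least one) = 1 − 21/250 = 229/250

229/250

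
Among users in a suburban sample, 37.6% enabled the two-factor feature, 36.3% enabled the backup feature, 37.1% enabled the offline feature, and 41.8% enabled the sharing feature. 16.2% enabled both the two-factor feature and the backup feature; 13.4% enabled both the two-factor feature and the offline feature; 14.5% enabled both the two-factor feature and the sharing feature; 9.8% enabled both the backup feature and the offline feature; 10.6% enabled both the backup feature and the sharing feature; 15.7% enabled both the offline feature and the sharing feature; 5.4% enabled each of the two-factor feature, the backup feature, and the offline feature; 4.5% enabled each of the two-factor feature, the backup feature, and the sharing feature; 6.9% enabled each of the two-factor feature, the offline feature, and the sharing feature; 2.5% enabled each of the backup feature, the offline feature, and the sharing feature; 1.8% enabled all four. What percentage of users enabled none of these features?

P(union) = 37.6 + 36.3 + 37.1 + 41.8 − 16.2 − 13.4 − 14.5 − 9.8 − 10.6 − 15.7 + 5.4 + 4.5 + 6.9 + 2.5 − 1.8 = 90.1%
P(none) = 100% − 90.1% = 9.9%

9.9%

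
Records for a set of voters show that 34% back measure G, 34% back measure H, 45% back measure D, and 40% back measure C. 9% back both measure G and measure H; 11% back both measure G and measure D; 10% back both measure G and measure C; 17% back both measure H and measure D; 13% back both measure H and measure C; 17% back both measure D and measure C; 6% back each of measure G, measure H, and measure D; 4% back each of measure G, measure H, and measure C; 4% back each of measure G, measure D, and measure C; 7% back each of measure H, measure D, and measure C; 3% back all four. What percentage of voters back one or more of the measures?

Using inclusion–exclusion:
P(union) = 34 + 34 + 45 + 40 − 9 − 11 − 10 − 17 − 13 − 17 + 6 + 4 + 4 + 7 − 3 = 94%

94%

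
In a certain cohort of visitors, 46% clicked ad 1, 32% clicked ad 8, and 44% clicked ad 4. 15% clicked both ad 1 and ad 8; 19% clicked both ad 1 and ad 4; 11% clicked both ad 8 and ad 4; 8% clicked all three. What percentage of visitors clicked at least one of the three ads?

85%

P(union) = 46 + 32 + 44 − 15 − 19 − 11 + 8 = 85%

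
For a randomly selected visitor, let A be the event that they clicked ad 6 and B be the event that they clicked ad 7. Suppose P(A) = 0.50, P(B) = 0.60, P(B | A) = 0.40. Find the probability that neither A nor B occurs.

P(A ∩ B) = P(A)·P(B|A) = 0.50 × 0.40 = 0.20
By inclusion–exclusion:
P(A ∪ B) = 0.50 + 0.60 − 0.20 = 0.90
P(none) = 1 − 0.90 = 0.10

0.10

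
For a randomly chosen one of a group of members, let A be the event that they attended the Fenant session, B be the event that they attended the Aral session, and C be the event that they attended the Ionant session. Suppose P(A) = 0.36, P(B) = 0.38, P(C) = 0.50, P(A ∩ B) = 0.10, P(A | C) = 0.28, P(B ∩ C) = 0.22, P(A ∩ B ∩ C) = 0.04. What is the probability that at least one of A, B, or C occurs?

P(A ∩ C) = P(C)·P(A|C) = 0.50 × 0.28 = 0.14
P(A ∪ B ∪ C) = 0.36 + 0.38 + 0.50 − 0.10 − 0.14 − 0.22 + 0.04 = 0.82

0.82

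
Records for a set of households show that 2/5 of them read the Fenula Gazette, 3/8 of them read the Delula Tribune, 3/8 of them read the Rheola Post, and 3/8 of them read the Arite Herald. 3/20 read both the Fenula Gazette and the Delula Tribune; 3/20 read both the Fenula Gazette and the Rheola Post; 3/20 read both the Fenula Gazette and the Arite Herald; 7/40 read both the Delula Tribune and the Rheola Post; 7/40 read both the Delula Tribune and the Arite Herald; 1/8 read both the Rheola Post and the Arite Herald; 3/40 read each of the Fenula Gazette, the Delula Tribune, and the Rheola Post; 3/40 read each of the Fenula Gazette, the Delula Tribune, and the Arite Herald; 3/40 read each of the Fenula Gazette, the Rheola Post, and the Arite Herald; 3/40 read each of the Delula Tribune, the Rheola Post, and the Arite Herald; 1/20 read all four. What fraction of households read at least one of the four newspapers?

P(union) = 2/5 + 3/8 + 3/8 + 3/8 − 3/20 − 3/20 − 3/20 − 7/40 − 7/40 − 1/8 + 3/40 + 3/40 + 3/40 + 3/40 − 1/20 = 17/20

17/20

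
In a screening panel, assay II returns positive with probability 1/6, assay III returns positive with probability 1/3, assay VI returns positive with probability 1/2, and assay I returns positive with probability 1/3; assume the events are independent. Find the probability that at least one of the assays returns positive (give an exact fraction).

P(none) = (1 − 1/6) × (1 − 1/3) × (1 − 1/2) × (1 − 1/3) = 5/6 × 2/3 × 1/2 × 2/3 = 5/27
P(at least one) = 1 − 5/27 = 22/27

22/27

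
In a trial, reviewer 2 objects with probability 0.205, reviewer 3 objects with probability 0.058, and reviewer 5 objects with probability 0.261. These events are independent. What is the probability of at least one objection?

P(none) = (1 − 0.205) × (1 − 0.058) × (1 − 0.261) = 0.795 × 0.942 × 0.739 = 0.55342971
P(at least one) = 1 − 0.55342971 = 0.44657029

0.44657029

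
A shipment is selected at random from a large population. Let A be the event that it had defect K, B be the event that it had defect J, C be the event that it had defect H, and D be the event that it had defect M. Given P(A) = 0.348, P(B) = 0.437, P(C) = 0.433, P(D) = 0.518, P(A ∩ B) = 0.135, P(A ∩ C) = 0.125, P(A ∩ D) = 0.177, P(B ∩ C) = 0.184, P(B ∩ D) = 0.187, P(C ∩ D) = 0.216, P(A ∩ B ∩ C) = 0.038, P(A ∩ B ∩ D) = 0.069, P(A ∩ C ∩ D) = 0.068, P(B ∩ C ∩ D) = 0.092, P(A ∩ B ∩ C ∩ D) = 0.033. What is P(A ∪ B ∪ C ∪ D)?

By inclusion–exclusion:
P(A ∪ B ∪ C ∪ D) = 0.348 + 0.437 + 0.433 + 0.518 − 0.135 − 0.125 − 0.177 − 0.184 − 0.187 − 0.216 + 0.038 + 0.069 + 0.068 + 0.092 − 0.033 = 0.946

0.946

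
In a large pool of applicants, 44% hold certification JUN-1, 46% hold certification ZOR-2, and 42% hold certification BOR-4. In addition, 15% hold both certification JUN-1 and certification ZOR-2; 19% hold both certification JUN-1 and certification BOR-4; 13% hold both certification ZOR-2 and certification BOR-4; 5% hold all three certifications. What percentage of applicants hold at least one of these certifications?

90%

Apply inclusion-exclusion:
P(≥1) = 44 + 46 + 42 − 15 − 19 − 13 + 5 = 90%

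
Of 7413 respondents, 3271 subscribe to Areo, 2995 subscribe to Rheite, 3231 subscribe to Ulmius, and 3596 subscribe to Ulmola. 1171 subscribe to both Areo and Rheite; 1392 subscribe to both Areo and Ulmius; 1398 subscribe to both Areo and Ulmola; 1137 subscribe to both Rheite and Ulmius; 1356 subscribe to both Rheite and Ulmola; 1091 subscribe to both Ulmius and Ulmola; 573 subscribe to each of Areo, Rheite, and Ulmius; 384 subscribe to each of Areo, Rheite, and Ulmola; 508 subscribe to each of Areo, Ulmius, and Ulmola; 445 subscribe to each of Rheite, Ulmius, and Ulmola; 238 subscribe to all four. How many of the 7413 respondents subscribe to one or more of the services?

|at least one| = 3271 + 2995 + 3231 + 3596 − 1171 − 1392 − 1398 − 1137 − 1356 − 1091 + 573 + 384 + 508 + 445 − 238 = 7220

7220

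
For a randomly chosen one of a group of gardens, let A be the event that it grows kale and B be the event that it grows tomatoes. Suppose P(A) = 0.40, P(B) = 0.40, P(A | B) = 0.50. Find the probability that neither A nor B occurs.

0.40

P(A ∩ B) = P(B)·P(A|B) = 0.40 × 0.50 = 0.20
By inclusion-exclusion,
P(A ∪ B) = 0.40 + 0.40 − 0.20 = 0.60
P(none) = 1 − 0.60 = 0.40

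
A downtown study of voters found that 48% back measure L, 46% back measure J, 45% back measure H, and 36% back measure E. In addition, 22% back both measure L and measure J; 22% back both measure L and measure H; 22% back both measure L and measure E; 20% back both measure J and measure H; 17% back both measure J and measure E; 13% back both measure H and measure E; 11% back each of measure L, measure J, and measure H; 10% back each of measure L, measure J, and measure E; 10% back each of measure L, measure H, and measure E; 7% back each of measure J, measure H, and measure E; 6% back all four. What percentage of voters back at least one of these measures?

91%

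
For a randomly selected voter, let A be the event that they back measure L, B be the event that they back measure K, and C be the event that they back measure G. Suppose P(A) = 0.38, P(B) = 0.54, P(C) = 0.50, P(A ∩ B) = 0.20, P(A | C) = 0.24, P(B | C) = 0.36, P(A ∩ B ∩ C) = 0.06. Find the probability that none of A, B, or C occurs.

0.02

P(A ∩ C) = P(C)·P(A|C) = 0.50 × 0.24 = 0.12
P(B ∩ C) = P(C)·P(B|C) = 0.50 × 0.36 = 0.18
P(A ∪ B ∪ C) = 0.38 + 0.54 + 0.50 − 0.20 − 0.12 − 0.18 + 0.06 = 0.98
P(none) = 1 − 0.98 = 0.02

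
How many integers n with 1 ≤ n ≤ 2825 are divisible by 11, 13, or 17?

594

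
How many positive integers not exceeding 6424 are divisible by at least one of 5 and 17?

1586

1284 + 377 − 75 = 1586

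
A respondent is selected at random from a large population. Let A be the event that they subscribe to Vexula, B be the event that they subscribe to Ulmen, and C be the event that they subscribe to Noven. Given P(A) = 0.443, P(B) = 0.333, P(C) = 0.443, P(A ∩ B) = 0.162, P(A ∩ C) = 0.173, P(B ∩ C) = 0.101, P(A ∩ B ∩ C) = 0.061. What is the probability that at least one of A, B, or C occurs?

By inclusion-exclusion,
P(A ∪ B ∪ C) = 0.443 + 0.333 + 0.443 − 0.162 − 0.173 − 0.101 + 0.061 = 0.844

0.844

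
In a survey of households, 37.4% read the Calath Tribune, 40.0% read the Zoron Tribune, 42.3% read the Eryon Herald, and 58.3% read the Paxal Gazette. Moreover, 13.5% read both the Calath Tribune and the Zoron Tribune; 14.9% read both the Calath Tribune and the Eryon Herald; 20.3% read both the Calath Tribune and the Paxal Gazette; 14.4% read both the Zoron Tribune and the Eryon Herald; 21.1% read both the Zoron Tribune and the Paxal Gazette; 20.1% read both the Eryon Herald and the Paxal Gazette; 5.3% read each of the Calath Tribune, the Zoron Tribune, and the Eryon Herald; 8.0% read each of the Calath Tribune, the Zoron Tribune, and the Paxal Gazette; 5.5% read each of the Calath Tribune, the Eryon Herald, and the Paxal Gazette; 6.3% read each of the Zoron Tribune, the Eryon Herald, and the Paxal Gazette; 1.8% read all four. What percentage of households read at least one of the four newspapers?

P(≥1) = 37.4 + 40.0 + 42.3 + 58.3 − 13.5 − 14.9 − 20.3 − 14.4 − 21.1 − 20.1 + 5.3 + 8.0 + 5.5 + 6.3 − 1.8 = 97.0%

97.0%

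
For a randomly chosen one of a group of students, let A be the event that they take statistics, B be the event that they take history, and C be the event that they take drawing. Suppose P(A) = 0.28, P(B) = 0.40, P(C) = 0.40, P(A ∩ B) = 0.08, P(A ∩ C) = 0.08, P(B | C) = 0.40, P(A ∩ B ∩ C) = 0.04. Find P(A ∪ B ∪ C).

0.80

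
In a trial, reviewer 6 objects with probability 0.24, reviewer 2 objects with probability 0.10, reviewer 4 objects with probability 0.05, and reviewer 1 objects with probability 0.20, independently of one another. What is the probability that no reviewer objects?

0.51984

P(none) = (1 − 0.24) × (1 − 0.10) × (1 − 0.05) × (1 − 0.20) = 0.76 × 0.90 × 0.95 × 0.80 = 0.51984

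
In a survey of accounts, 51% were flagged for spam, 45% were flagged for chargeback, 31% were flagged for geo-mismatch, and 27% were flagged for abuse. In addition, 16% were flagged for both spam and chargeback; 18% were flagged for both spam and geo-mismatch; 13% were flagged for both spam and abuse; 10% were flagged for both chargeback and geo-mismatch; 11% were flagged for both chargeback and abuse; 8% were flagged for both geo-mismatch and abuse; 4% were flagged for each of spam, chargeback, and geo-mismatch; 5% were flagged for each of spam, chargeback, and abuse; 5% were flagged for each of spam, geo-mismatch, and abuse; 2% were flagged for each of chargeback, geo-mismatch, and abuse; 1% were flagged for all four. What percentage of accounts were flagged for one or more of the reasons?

Apply inclusion-exclusion:
P(union) = 51 + 45 + 31 + 27 − 16 − 18 − 13 − 10 − 11 − 8 + 4 + 5 + 5 + 2 − 1 = 93%

93%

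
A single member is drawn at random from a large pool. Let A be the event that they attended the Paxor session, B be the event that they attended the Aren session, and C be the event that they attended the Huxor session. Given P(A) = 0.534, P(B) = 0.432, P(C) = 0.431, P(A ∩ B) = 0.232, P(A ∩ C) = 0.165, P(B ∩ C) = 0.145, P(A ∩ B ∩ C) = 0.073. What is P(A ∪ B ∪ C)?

Apply inclusion-exclusion:
P(A ∪ B ∪ C) = 0.534 + 0.432 + 0.431 − 0.232 − 0.165 − 0.145 + 0.073 = 0.928

0.928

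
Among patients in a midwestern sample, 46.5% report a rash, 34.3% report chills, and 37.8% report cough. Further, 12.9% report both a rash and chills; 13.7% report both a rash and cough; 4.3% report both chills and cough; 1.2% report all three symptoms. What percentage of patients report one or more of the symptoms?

88.9%

Apply inclusion-exclusion:
P(union) = 46.5 + 34.3 + 37.8 − 12.9 − 13.7 − 4.3 + 1.2 = 88.9%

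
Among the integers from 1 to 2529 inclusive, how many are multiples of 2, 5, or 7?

1662

⌊2529/2⌋ + ⌊2529/5⌋ + ⌊2529/7⌋ − ⌊2529/10⌋ − ⌊2529/14⌋ − ⌊2529/35⌋ + ⌊2529/70⌋ = 1264 + 505 + 361 − 252 − 180 − 72 + 36 = 1662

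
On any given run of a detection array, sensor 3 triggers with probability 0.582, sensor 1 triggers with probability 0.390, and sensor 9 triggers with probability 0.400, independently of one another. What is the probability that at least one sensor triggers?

P(none) = (1 − 0.582) × (1 − 0.390) × (1 − 0.400) = 0.418 × 0.610 × 0.600 = 0.152988
P(at least one) = 1 − 0.152988 = 0.847012

0.847012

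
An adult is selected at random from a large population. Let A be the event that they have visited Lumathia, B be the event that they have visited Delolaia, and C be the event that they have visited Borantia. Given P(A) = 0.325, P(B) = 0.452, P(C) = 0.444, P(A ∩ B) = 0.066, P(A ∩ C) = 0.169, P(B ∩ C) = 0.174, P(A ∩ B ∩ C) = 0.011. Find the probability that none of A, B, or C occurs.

Apply inclusion-exclusion:
P(A ∪ B ∪ C) = 0.325 + 0.452 + 0.444 − 0.066 − 0.169 − 0.174 + 0.011 = 0.823
P(none) = 1 − 0.823 = 0.177

0.177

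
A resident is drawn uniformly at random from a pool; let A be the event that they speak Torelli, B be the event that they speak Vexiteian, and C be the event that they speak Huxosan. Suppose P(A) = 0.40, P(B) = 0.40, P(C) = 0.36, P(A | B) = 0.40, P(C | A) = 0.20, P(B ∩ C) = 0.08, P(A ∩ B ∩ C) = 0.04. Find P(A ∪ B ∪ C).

0.88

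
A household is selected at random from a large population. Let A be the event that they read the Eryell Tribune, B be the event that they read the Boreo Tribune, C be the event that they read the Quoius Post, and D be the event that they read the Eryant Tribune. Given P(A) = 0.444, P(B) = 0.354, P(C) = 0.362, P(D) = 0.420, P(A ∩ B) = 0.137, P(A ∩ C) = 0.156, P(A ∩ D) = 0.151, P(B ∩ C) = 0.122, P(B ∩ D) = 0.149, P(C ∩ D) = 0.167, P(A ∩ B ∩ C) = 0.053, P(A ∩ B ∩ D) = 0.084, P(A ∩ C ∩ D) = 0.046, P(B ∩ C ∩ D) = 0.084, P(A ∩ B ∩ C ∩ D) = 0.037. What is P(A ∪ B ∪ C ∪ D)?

Inclusion–exclusion gives
P(A ∪ B ∪ C ∪ D) = 0.444 + 0.354 + 0.362 + 0.420 − 0.137 − 0.156 − 0.151 − 0.122 − 0.149 − 0.167 + 0.053 + 0.084 + 0.046 + 0.084 − 0.037 = 0.928

0.928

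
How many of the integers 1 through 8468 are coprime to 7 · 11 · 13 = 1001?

1209 + 769 + 651 − 109 − 93 − 59 + 8 = 2376
8468 − 2376 = 6092

6092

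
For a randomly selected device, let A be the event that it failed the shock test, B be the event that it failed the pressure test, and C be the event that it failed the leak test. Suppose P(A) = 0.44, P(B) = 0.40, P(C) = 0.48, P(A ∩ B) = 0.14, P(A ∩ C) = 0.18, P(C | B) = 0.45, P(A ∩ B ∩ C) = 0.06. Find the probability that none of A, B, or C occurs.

P(B ∩ C) = P(B)·P(C|B) = 0.40 × 0.45 = 0.18
By inclusion–exclusion:
P(A ∪ B ∪ C) = 0.44 + 0.40 + 0.48 − 0.14 − 0.18 − 0.18 + 0.06 = 0.88
P(none) = 1 − 0.88 = 0.12

0.12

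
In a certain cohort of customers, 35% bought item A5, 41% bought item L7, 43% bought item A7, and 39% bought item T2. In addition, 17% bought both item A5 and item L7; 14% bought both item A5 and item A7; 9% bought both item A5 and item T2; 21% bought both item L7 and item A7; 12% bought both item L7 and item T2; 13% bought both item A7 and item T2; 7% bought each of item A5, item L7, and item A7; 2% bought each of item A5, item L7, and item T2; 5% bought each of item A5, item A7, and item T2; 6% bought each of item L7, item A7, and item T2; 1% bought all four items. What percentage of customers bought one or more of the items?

91%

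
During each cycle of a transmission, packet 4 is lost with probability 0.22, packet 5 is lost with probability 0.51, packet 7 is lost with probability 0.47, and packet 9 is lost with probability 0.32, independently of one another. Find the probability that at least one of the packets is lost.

P(none) = (1 − 0.22) × (1 − 0.51) × (1 − 0.47) × (1 − 0.32) = 0.78 × 0.49 × 0.53 × 0.68 = 0.13774488
P(at least one) = 1 − 0.13774488 = 0.86225512

0.86225512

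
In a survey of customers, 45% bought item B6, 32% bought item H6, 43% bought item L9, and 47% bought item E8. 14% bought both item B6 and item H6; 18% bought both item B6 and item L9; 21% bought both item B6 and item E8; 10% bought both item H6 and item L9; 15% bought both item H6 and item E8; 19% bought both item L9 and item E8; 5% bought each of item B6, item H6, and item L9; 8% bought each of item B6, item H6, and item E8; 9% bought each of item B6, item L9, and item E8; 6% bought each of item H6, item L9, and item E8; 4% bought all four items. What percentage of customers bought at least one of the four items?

94%

P(union) = 45 + 32 + 43 + 47 − 14 − 18 − 21 − 10 − 15 − 19 + 5 + 8 + 9 + 6 − 4 = 94%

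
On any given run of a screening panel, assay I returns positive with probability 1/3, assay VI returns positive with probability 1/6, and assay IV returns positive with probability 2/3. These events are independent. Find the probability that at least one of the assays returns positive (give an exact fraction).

22/27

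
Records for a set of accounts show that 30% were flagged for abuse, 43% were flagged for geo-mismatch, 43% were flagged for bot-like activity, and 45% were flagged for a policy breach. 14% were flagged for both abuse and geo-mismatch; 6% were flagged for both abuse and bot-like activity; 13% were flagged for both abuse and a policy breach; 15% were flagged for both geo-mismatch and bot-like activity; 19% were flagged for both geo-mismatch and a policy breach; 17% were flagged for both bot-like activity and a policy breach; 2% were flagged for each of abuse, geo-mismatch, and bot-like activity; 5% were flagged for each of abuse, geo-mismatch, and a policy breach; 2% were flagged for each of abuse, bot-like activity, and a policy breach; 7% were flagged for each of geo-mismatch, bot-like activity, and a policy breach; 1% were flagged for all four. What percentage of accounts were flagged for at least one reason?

92%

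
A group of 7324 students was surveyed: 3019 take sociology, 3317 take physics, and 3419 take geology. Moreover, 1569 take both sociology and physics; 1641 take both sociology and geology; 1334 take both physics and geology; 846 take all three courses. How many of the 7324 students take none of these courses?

|at least one| = 3019 + 3317 + 3419 − 1569 − 1641 − 1334 + 846 = 6057
None: 7324 − 6057 = 1267

1267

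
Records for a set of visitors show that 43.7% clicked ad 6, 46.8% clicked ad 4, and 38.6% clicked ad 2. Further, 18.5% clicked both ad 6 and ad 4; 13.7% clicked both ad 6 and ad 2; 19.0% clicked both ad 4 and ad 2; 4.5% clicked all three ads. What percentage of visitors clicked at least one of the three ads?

82.4%

By inclusion–exclusion:
P(at least one) = 43.7 + 46.8 + 38.6 − 18.5 − 13.7 − 19.0 + 4.5 = 82.4%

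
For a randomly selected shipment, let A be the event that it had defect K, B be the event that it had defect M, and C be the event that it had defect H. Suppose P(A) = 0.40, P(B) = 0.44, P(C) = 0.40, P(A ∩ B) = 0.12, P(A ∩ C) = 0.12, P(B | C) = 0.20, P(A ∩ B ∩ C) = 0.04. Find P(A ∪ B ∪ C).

P(B ∩ C) = P(C)·P(B|C) = 0.40 × 0.20 = 0.08
P(A ∪ B ∪ C) = 0.40 + 0.44 + 0.40 − 0.12 − 0.12 − 0.08 + 0.04 = 0.96

0.96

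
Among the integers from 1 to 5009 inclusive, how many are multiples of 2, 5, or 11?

3187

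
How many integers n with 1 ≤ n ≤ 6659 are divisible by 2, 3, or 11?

4641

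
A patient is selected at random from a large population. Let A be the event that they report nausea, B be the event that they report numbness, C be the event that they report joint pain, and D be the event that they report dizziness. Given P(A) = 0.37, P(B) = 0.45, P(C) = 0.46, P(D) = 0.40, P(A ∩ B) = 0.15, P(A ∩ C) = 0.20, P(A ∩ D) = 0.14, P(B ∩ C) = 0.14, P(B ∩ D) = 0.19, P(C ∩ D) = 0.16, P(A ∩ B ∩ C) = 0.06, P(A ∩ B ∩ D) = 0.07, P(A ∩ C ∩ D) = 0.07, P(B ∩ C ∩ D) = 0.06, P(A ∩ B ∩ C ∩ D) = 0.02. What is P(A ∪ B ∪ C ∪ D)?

0.94

Apply inclusion-exclusion:
P(A ∪ B ∪ C ∪ D) = 0.37 + 0.45 + 0.46 + 0.40 − 0.15 − 0.20 − 0.14 − 0.14 − 0.19 − 0.16 + 0.06 + 0.07 + 0.07 + 0.06 − 0.02 = 0.94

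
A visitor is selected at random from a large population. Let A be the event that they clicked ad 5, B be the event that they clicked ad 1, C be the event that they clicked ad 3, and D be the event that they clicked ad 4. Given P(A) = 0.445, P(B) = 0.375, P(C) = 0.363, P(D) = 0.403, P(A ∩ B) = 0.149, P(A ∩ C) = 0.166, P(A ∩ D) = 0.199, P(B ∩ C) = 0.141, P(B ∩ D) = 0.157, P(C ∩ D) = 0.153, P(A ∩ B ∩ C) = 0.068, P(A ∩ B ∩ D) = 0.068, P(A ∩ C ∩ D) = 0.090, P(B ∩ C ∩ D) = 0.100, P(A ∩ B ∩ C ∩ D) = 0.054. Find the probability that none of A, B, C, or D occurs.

0.107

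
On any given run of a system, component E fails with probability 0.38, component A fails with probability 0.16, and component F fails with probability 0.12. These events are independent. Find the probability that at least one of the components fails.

0.541696

P(none) = (1 − 0.38) × (1 − 0.16) × (1 − 0.12) = 0.62 × 0.84 × 0.88 = 0.458304
P(at least one) = 1 − 0.458304 = 0.541696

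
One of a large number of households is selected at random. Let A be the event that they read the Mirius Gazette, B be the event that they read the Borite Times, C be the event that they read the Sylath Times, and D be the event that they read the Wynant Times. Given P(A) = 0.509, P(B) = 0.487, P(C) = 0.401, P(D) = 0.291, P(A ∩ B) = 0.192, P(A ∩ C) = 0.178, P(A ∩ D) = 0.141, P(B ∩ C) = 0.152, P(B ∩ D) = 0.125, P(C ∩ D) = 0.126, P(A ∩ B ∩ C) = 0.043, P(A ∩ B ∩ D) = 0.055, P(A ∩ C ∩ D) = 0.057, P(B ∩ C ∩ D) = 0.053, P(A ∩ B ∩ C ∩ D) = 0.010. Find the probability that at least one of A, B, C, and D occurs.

0.972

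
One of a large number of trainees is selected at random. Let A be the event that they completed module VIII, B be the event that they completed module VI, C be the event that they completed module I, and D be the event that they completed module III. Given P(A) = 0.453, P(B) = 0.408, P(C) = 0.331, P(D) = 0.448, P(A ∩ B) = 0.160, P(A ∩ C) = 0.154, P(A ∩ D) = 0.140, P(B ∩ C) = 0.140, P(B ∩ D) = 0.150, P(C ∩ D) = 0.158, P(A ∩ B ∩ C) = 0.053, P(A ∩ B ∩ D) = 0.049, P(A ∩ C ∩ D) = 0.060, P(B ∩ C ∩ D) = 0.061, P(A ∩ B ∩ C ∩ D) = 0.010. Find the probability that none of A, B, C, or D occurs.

0.049

Inclusion–exclusion gives
P(A ∪ B ∪ C ∪ D) = 0.453 + 0.408 + 0.331 + 0.448 − 0.160 − 0.154 − 0.140 − 0.140 − 0.150 − 0.158 + 0.053 + 0.049 + 0.060 + 0.061 − 0.010 = 0.951
P(none) = 1 − 0.951 = 0.049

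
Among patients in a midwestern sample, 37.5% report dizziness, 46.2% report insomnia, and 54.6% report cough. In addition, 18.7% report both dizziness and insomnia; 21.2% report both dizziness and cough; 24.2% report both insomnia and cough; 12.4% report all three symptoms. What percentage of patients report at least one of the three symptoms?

By inclusion-exclusion,
P(at least one) = 37.5 + 46.2 + 54.6 − 18.7 − 21.2 − 24.2 + 12.4 = 86.6%

86.6%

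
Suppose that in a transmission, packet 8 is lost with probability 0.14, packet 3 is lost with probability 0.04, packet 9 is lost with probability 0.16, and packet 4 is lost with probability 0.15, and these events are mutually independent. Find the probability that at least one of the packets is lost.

P(none) = (1 − 0.14) × (1 − 0.04) × (1 − 0.16) × (1 − 0.15) = 0.86 × 0.96 × 0.84 × 0.85 = 0.5894784
P(at least one) = 1 − 0.5894784 = 0.4105216

0.4105216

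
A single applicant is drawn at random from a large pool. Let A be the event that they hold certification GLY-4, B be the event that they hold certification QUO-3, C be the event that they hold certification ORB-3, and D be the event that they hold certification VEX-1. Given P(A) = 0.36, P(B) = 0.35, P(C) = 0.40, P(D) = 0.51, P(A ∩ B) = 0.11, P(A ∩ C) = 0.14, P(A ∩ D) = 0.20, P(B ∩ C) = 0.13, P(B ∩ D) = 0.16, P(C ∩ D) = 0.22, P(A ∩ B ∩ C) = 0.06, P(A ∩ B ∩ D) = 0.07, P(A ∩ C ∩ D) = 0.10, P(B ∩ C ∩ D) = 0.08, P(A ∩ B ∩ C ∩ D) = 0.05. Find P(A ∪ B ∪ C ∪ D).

0.92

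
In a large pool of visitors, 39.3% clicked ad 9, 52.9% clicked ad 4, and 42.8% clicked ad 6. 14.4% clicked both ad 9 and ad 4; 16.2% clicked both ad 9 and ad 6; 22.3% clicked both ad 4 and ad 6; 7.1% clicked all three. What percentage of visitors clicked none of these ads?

10.8%

By inclusion–exclusion:
P(at least one) = 39.3 + 52.9 + 42.8 − 14.4 − 16.2 − 22.3 + 7.1 = 89.2%
P(none) = 100% − 89.2% = 10.8%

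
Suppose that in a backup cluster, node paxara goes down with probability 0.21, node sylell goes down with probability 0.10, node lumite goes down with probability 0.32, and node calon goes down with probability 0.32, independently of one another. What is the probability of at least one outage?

0.6712336

Since the events are independent, P(none) is the product of the individual non-occurrence probabilities.
P(none) = (1 − 0.21) × (1 − 0.10) × (1 − 0.32) × (1 − 0.32) = 0.79 × 0.90 × 0.68 × 0.68 = 0.3287664
P(at least one) = 1 − 0.3287664 = 0.6712336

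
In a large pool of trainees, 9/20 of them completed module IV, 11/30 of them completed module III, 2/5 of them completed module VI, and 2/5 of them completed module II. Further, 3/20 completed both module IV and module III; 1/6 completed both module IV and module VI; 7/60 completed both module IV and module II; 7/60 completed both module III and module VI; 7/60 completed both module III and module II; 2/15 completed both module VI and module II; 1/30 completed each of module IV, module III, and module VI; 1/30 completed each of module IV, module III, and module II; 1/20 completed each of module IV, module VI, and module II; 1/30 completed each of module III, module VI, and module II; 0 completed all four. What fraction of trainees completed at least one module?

P(at least one) = 9/20 + 11/30 + 2/5 + 2/5 − 3/20 − 1/6 − 7/60 − 7/60 − 7/60 − 2/15 + 1/30 + 1/30 + 1/20 + 1/30 − 0 = 29/30

29/30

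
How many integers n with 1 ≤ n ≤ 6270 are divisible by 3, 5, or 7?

3403

By inclusion–exclusion:
2090 + 1254 + 895 − 418 − 298 − 179 + 59 = 3403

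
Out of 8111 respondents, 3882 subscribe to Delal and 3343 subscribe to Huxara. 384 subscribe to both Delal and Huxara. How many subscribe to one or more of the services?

6841

|union| = 3882 + 3343 − 384 = 6841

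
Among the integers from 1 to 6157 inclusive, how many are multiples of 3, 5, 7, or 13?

3559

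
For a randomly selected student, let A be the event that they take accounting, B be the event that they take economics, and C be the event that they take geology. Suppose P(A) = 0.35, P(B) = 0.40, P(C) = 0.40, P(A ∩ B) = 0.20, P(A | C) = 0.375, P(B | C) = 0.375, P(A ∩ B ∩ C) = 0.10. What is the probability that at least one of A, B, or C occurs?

P(A ∩ C) = P(C)·P(A|C) = 0.40 × 0.375 = 0.15
P(B ∩ C) = P(C)·P(B|C) = 0.40 × 0.375 = 0.15
By inclusion-exclusion,
P(A ∪ B ∪ C) = 0.35 + 0.40 + 0.40 − 0.20 − 0.15 − 0.15 + 0.10 = 0.75

0.75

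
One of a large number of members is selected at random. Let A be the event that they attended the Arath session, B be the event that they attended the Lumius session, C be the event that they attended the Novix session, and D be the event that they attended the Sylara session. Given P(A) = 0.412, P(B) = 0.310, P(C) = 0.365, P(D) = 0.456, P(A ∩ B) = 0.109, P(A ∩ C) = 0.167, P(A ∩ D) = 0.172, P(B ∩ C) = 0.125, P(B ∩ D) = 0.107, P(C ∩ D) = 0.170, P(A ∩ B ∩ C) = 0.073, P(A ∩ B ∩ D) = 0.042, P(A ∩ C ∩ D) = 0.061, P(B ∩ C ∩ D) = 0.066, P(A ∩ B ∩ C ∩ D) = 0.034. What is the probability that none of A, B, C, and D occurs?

0.099

Inclusion–exclusion gives
P(A ∪ B ∪ C ∪ D) = 0.412 + 0.310 + 0.365 + 0.456 − 0.109 − 0.167 − 0.172 − 0.125 − 0.107 − 0.170 + 0.073 + 0.042 + 0.061 + 0.066 − 0.034 = 0.901
P(none) = 1 − 0.901 = 0.099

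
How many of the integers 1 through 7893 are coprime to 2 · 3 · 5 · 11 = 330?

1914

floor(7893/2) + floor(7893/3) + floor(7893/5) + floor(7893/11) − floor(7893/6) − floor(7893/10) − floor(7893/22) − floor(7893/15) − floor(7893/33) − floor(7893/55) + floor(7893/30) + floor(7893/66) + floor(7893/110) + floor(7893/165) − floor(7893/330) = 3946 + 2631 + 1578 + 717 − 1315 − 789 − 358 − 526 − 239 − 143 + 263 + 119 + 71 + 47 − 23 = 5979
7893 − 5979 = 1914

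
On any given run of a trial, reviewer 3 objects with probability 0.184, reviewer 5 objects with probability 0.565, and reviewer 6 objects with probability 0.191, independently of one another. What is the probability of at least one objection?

0.71283736

Since the events are independent, P(none) is the product of the individual non-occurrence probabilities.
P(none) = (1 − 0.184) × (1 − 0.565) × (1 − 0.191) = 0.816 × 0.435 × 0.809 = 0.28716264
P(at least one) = 1 − 0.28716264 = 0.71283736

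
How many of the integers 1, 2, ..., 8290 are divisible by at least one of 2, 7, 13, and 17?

5203

Apply inclusion-exclusion:
4145 + 1184 + 637 + 487 − 592 − 318 − 243 − 91 − 69 − 37 + 45 + 34 + 18 + 5 − 2 = 5203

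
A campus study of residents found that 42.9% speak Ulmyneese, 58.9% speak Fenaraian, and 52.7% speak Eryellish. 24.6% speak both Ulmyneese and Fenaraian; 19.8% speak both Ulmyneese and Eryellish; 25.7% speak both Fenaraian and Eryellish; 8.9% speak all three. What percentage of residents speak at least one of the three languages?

93.3%

P(at least one) = 42.9 + 58.9 + 52.7 − 24.6 − 19.8 − 25.7 + 8.9 = 93.3%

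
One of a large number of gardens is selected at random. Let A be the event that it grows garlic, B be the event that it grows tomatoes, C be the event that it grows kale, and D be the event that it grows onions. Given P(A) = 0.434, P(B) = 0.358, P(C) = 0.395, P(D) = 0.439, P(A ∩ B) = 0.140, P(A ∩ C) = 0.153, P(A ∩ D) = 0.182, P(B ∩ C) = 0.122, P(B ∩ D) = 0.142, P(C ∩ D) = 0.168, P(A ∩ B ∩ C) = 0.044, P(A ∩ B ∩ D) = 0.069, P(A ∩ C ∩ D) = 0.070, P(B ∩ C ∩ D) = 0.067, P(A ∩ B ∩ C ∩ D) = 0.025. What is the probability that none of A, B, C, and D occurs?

By inclusion-exclusion,
P(A ∪ B ∪ C ∪ D) = 0.434 + 0.358 + 0.395 + 0.439 − 0.140 − 0.153 − 0.182 − 0.122 − 0.142 − 0.168 + 0.044 + 0.069 + 0.070 + 0.067 − 0.025 = 0.944
P(none) = 1 − 0.944 = 0.056

0.056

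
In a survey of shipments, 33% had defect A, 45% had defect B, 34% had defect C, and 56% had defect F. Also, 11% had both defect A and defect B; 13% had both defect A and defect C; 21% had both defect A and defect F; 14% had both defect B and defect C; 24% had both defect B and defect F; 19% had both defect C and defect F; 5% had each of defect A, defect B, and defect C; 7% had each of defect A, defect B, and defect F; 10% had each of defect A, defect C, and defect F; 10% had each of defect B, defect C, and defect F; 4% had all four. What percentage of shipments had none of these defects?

P(union) = 33 + 45 + 34 + 56 − 11 − 13 − 21 − 14 − 24 − 19 + 5 + 7 + 10 + 10 − 4 = 94%
P(none) = 100% − 94% = 6%

6%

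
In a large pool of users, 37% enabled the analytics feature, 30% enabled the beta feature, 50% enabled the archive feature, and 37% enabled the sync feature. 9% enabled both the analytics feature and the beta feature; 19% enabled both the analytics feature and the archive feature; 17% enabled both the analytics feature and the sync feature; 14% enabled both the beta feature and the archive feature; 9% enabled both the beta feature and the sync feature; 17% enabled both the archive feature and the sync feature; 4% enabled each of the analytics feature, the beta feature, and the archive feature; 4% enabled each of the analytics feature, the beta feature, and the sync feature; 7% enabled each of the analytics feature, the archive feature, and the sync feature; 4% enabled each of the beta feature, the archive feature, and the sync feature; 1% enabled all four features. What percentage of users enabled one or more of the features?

P(≥1) = 37 + 30 + 50 + 37 − 9 − 19 − 17 − 14 − 9 − 17 + 4 + 4 + 7 + 4 − 1 = 87%

87%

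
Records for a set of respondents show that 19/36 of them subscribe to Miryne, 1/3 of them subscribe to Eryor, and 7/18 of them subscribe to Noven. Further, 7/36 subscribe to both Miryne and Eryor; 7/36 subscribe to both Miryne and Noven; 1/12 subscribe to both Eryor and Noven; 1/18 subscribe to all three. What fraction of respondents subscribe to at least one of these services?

5/6

Apply inclusion-exclusion:
P(union) = 19/36 + 1/3 + 7/18 − 7/36 − 7/36 − 1/12 + 1/18 = 5/6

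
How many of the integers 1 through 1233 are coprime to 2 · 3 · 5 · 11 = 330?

299

By inclusion–exclusion:
616 + 411 + 246 + 112 − 205 − 123 − 56 − 82 − 37 − 22 + 41 + 18 + 11 + 7 − 3 = 934
1233 − 934 = 299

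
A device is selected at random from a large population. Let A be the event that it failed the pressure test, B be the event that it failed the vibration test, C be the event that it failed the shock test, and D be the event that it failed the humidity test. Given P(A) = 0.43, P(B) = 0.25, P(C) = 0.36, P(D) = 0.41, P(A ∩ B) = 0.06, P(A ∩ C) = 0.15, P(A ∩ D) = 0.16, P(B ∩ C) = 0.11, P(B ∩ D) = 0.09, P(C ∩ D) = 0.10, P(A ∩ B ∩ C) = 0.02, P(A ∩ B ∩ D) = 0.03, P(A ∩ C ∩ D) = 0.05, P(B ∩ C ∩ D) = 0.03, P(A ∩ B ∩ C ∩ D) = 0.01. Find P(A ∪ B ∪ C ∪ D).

Using inclusion–exclusion:
P(A ∪ B ∪ C ∪ D) = 0.43 + 0.25 + 0.36 + 0.41 − 0.06 − 0.15 − 0.16 − 0.11 − 0.09 − 0.10 + 0.02 + 0.03 + 0.05 + 0.03 − 0.01 = 0.90

0.90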